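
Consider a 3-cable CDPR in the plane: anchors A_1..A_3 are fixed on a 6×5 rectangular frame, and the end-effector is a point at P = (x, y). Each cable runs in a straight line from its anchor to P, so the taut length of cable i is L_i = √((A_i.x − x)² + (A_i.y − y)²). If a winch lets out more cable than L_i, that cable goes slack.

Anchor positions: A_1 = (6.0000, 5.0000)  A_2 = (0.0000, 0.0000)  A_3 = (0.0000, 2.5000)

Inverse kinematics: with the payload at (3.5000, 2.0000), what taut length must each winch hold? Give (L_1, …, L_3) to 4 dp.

L_1: Δ = A_1−P = (2.5000, 3.0000) → ‖Δ‖ = √15.2500 = 3.9051
L_2: Δ = A_2−P = (-3.5000, -2.0000) → ‖Δ‖ = √16.2500 = 4.0311
L_3: Δ = A_3−P = (-3.5000, 0.5000) → ‖Δ‖ = √12.5000 = 3.5355

(3.9051, 4.0311, 3.5355)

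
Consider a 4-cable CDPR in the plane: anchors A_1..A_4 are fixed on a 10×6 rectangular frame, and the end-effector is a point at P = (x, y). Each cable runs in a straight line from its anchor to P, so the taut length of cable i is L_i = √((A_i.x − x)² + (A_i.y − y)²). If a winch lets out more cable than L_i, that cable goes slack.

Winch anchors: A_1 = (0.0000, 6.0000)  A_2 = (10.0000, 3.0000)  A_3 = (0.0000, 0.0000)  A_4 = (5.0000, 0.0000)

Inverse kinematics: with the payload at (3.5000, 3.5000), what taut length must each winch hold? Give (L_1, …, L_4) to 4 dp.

(4.3012, 6.5192, 4.9497, 3.8079)

L_1: Δ = A_1−P = (-3.5000, 2.5000) → ‖Δ‖ = √18.5000 = 4.3012
L_2: Δ = A_2−P = (6.5000, -0.5000) → ‖Δ‖ = √42.5000 = 6.5192
L_3: Δ = A_3−P = (-3.5000, -3.5000) → ‖Δ‖ = √24.5000 = 4.9497
L_4: Δ = A_4−P = (1.5000, -3.5000) → ‖Δ‖ = √14.5000 = 3.8079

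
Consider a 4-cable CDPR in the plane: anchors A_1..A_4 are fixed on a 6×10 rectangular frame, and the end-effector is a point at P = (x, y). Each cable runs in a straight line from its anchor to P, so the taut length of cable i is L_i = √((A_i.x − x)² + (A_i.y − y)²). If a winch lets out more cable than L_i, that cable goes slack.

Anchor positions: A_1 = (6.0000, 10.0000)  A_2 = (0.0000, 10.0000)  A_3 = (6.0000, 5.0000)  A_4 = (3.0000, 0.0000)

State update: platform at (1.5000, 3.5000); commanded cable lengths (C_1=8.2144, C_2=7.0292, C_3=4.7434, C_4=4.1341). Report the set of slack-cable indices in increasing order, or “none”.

1, 2, 4

cable 1: L_1 = ‖A_1−P‖ = 7.9057;  C_1 = 8.2144 → slack
cable 2: L_2 = ‖A_2−P‖ = 6.6708;  C_2 = 7.0292 → slack
cable 3: L_3 = ‖A_3−P‖ = 4.7434;  C_3 = 4.7434 → taut
cable 4: L_4 = ‖A_4−P‖ = 3.8079;  C_4 = 4.1341 → slack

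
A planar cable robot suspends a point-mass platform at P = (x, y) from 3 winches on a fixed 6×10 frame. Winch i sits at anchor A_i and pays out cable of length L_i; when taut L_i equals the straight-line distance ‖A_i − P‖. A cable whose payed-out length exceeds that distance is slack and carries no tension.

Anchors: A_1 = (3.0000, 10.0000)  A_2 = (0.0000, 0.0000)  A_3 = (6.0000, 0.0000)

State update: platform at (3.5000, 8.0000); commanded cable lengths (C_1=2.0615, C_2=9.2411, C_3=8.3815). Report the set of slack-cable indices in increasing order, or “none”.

cable 1: √((-0.5000)²+(2.0000)²)=2.0616, C_1=2.0615: taut
cable 2: √((-3.5000)²+(-8.0000)²)=8.7321, C_2=9.2411: slack
cable 3: √((2.5000)²+(-8.0000)²)=8.3815, C_3=8.3815: taut

2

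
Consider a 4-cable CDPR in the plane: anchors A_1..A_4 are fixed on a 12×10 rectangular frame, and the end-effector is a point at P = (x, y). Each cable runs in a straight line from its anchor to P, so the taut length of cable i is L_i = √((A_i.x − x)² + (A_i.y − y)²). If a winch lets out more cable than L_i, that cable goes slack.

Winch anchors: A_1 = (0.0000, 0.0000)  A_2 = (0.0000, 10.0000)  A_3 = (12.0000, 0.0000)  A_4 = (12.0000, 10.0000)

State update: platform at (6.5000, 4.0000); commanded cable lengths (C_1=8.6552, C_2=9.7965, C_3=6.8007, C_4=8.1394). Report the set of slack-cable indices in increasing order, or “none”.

i=1: geometric 7.6322 vs commanded 8.6552 ⇒ slack
i=2: geometric 8.8459 vs commanded 9.7965 ⇒ slack
i=3: geometric 6.8007 vs commanded 6.8007 ⇒ taut
i=4: geometric 8.1394 vs commanded 8.1394 ⇒ taut

1, 2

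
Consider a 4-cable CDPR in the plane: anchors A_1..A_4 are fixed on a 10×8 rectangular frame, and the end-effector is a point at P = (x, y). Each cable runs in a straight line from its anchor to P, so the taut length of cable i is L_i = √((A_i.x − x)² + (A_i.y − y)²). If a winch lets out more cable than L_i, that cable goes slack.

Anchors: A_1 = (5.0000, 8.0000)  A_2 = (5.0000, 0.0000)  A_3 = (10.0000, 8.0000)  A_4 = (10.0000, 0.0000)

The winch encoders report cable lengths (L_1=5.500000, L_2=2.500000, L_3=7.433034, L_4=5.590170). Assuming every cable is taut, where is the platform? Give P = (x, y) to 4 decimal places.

circle eqns → linear via eq_j − eq_1; set c_j = A_j·A_j − L_j²
c_1 = 25.0000+64.0000−30.2500 = 58.7500
0.0000·x + 16.0000·y = c_1−c_2 = 40.0000
-10.0000·x + 0.0000·y = c_1−c_3 = -50.0000
-10.0000·x + 16.0000·y = c_1−c_4 = -10.0000
solve first two rows → x=5.0000, y=2.5000
check cable 4: ‖A_4−P‖² = 31.2500 ≈ L_4² = 31.2500 ✓

(5.0000, 2.5000)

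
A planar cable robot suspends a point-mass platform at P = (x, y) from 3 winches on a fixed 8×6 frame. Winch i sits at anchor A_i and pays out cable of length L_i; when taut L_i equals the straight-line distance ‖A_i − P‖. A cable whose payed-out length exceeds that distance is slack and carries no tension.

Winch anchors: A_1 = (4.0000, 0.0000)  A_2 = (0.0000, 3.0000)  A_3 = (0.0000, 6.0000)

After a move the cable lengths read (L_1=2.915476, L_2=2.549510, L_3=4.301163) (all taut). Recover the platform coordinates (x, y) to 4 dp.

each cable: (A_i−P)·(A_i−P) = L_i²; let c_i = ‖A_i‖²−L_i²
c_1 = 16.0000+0.0000−8.5000 = 7.5000
row 1: 8.0000x − 6.0000y = 5.0000  (c_2=2.5000)
row 2: 8.0000x − 12.0000y = -10.0000  (c_3=17.5000)
Cramer on rows 1–2 → x = 2.5000, y = 2.5000

(2.5000, 2.5000)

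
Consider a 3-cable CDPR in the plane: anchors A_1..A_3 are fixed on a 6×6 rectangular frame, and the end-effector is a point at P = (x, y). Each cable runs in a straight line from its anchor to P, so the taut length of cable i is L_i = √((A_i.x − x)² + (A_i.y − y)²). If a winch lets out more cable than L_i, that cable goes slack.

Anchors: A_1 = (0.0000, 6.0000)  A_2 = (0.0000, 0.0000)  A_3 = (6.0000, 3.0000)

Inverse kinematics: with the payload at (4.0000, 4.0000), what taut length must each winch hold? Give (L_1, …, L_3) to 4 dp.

L_1 = √((0.0000−4.0000)² + (6.0000−4.0000)²) = 4.4721
L_2 = √((0.0000−4.0000)² + (0.0000−4.0000)²) = 5.6569
L_3 = √((6.0000−4.0000)² + (3.0000−4.0000)²) = 2.2361

(4.4721, 5.6569, 2.2361)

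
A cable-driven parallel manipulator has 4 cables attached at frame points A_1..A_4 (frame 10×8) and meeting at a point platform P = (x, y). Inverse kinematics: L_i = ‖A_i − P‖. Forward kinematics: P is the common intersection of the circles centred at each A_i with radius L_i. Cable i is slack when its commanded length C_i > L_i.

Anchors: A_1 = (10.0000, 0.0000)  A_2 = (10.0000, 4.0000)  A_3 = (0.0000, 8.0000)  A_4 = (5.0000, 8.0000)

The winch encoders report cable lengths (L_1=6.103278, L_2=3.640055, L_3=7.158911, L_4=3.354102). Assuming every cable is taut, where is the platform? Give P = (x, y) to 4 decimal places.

circle eqns → linear via eq_j − eq_1; set k_j = A_j·A_j − L_j²
k_1 = 100.0000+0.0000−37.2500 = 62.7500
0.0000·x − 8.0000·y = k_1−k_2 = -40.0000
20.0000·x − 16.0000·y = k_1−k_3 = 50.0000
10.0000·x − 16.0000·y = k_1−k_4 = -15.0000
solve first two rows → x=6.5000, y=5.0000
check cable 4: ‖A_4−P‖² = 11.2500 ≈ L_4² = 11.2500 ✓

(6.5000, 5.0000)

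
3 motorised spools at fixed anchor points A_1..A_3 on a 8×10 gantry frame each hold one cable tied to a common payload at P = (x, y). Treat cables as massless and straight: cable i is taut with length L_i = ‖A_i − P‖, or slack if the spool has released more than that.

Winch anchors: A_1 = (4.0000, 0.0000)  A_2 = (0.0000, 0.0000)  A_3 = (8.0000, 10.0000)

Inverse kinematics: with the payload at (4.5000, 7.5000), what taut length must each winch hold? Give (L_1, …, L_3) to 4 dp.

(7.5166, 8.7464, 4.3012)

L_1 = √((4.0000−4.5000)² + (0.0000−7.5000)²) = 7.5166
L_2 = √((0.0000−4.5000)² + (0.0000−7.5000)²) = 8.7464
L_3 = √((8.0000−4.5000)² + (10.0000−7.5000)²) = 4.3012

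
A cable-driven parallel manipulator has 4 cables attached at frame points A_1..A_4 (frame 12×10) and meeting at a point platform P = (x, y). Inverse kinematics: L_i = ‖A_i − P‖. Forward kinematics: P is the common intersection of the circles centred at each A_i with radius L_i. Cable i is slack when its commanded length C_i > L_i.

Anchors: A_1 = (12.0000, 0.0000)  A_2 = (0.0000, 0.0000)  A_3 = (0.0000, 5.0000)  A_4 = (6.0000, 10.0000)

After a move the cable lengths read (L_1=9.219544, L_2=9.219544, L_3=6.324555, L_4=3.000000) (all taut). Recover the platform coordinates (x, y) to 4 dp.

each cable: (A_i−P)·(A_i−P) = L_i²; let c_i = ‖A_i‖²−L_i²
c_1 = 144.0000+0.0000−85.0000 = 59.0000
row 1: 24.0000x + 0.0000y = 144.0000  (c_2=-85.0000)
row 2: 24.0000x − 10.0000y = 74.0000  (c_3=-15.0000)
row 3: 12.0000x − 20.0000y = -68.0000  (c_4=127.0000)
Cramer on rows 1–2 → x = 6.0000, y = 7.0000
check cable 4: ‖A_4−P‖² = 9.0000 ≈ L_4² = 9.0000 ✓

(6.0000, 7.0000)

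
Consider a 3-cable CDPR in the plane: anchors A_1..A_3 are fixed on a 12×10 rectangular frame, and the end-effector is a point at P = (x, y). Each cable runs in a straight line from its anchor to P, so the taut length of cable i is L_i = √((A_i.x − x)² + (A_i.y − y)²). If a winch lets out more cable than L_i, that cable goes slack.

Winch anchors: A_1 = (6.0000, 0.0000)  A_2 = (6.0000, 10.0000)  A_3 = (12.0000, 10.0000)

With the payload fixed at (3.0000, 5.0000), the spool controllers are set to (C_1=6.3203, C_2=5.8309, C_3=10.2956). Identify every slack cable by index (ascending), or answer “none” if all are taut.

1

cable 1: √((3.0000)²+(-5.0000)²)=5.8310, C_1=6.3203: slack
cable 2: √((3.0000)²+(5.0000)²)=5.8310, C_2=5.8309: taut
cable 3: √((9.0000)²+(5.0000)²)=10.2956, C_3=10.2956: taut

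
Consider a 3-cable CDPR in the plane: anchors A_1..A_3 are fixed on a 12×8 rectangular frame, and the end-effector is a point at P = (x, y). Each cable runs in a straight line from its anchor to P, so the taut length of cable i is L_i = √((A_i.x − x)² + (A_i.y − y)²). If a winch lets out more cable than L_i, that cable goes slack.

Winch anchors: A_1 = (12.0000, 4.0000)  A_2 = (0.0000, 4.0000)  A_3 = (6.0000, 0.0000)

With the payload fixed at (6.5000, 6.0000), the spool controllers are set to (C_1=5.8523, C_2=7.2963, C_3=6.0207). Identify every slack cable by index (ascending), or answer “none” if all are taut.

2

cable 1: L_1 = ‖A_1−P‖ = 5.8523;  C_1 = 5.8523 → taut
cable 2: L_2 = ‖A_2−P‖ = 6.8007;  C_2 = 7.2963 → slack
cable 3: L_3 = ‖A_3−P‖ = 6.0208;  C_3 = 6.0207 → taut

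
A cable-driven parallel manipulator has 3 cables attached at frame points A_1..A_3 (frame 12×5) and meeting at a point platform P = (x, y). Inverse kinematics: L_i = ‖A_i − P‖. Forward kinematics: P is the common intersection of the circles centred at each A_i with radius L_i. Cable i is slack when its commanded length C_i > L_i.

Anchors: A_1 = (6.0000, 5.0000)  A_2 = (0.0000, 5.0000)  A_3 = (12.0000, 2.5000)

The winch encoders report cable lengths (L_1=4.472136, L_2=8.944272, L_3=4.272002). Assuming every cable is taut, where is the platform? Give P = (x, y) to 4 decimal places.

circle eqns → linear via eq_j − eq_1; set c_j = A_j·A_j − L_j²
c_1 = 36.0000+25.0000−20.0000 = 41.0000
12.0000·x + 0.0000·y = c_1−c_2 = 96.0000
-12.0000·x + 5.0000·y = c_1−c_3 = -91.0000
solve first two rows → x=8.0000, y=1.0000

(8.0000, 1.0000)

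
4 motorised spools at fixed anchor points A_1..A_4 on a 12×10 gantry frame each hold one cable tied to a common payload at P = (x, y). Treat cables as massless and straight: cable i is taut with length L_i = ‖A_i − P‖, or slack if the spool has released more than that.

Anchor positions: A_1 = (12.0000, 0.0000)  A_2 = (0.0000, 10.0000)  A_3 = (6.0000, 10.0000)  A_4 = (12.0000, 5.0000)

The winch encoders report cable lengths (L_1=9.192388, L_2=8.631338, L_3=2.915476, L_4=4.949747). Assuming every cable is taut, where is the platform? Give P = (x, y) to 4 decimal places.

expand ‖A_i−P‖²=L_i² and subtract eq 1 (k_i ≔ ‖A_i‖²−L_i²)
k_1 = 144.0000+0.0000−84.5000 = 59.5000
eq1−eq2 → [24.0000  -20.0000]·P = 34.0000
eq1−eq3 → [12.0000  -20.0000]·P = -68.0000
eq1−eq4 → [0.0000  -10.0000]·P = -85.0000
2×2 solve → P = (8.5000, 8.5000)
check cable 4: ‖A_4−P‖² = 24.5000 ≈ L_4² = 24.5000 ✓

(8.5000, 8.5000)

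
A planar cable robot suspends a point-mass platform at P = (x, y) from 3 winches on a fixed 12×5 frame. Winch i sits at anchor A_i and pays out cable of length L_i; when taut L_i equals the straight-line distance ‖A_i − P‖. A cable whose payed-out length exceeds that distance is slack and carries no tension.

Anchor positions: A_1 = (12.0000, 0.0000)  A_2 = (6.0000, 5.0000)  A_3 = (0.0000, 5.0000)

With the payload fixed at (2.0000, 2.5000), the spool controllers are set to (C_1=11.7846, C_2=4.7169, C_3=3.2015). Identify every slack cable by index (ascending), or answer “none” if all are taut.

1

cable 1: √((10.0000)²+(-2.5000)²)=10.3078, C_1=11.7846: slack
cable 2: √((4.0000)²+(2.5000)²)=4.7170, C_2=4.7169: taut
cable 3: √((-2.0000)²+(2.5000)²)=3.2016, C_3=3.2015: taut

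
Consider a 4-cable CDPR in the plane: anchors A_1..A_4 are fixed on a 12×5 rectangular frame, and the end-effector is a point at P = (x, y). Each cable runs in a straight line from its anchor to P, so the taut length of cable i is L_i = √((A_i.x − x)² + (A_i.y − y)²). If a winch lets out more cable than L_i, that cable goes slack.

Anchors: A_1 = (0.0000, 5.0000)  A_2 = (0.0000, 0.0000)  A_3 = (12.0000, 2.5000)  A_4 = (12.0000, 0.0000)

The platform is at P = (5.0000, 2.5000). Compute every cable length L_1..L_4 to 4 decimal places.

cable 1: Δx=-5.0000, Δy=2.5000; L_1 = √(Δx²+Δy²) = 5.5902
cable 2: Δx=-5.0000, Δy=-2.5000; L_2 = √(Δx²+Δy²) = 5.5902
cable 3: Δx=7.0000, Δy=0.0000; L_3 = √(Δx²+Δy²) = 7.0000
cable 4: Δx=7.0000, Δy=-2.5000; L_4 = √(Δx²+Δy²) = 7.4330

(5.5902, 5.5902, 7.0000, 7.4330)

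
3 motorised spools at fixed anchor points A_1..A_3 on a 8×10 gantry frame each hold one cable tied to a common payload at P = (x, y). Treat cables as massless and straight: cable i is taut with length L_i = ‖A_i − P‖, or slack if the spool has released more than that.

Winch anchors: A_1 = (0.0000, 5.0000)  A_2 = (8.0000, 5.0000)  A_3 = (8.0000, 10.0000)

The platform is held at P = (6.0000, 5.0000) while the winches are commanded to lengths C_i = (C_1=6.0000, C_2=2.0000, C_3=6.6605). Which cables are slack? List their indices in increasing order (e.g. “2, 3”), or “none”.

cable 1: L_1 = ‖A_1−P‖ = 6.0000;  C_1 = 6.0000 → taut
cable 2: L_2 = ‖A_2−P‖ = 2.0000;  C_2 = 2.0000 → taut
cable 3: L_3 = ‖A_3−P‖ = 5.3852;  C_3 = 6.6605 → slack

3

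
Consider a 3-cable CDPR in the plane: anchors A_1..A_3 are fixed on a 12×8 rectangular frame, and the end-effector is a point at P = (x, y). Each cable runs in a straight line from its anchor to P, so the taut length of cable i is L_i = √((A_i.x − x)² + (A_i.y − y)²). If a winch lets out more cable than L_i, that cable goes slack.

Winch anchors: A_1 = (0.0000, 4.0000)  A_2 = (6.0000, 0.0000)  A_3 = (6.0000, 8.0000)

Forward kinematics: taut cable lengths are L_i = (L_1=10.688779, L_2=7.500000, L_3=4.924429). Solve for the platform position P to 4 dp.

(10.5000, 6.0000)

expand ‖A_i−P‖²=L_i² and subtract eq 1 (q_i ≔ ‖A_i‖²−L_i²)
q_1 = 0.0000+16.0000−114.2500 = -98.2500
eq1−eq2 → [-12.0000  8.0000]·P = -78.0000
eq1−eq3 → [-12.0000  -8.0000]·P = -174.0000
2×2 solve → P = (10.5000, 6.0000)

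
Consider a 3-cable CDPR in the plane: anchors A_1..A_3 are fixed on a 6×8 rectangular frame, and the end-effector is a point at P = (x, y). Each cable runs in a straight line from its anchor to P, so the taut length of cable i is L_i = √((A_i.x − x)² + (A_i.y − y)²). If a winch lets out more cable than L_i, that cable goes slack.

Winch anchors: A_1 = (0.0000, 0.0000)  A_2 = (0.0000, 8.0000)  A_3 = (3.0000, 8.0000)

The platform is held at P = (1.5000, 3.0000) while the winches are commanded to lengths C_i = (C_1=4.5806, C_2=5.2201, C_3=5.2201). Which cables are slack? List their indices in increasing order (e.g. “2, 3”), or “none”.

1

cable 1: L_1 = ‖A_1−P‖ = 3.3541;  C_1 = 4.5806 → slack
cable 2: L_2 = ‖A_2−P‖ = 5.2202;  C_2 = 5.2201 → taut
cable 3: L_3 = ‖A_3−P‖ = 5.2202;  C_3 = 5.2201 → taut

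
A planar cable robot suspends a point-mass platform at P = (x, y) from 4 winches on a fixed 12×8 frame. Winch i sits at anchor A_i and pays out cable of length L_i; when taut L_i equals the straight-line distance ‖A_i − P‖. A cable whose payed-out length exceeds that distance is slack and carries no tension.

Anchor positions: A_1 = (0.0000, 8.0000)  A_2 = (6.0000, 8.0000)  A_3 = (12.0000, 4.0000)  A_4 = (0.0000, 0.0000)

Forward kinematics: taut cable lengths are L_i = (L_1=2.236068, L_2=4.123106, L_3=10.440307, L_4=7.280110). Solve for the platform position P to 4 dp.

(2.0000, 7.0000)

circle eqns → linear via eq_j − eq_1; set c_j = A_j·A_j − L_j²
c_1 = 0.0000+64.0000−5.0000 = 59.0000
-12.0000·x + 0.0000·y = c_1−c_2 = -24.0000
-24.0000·x + 8.0000·y = c_1−c_3 = 8.0000
0.0000·x + 16.0000·y = c_1−c_4 = 112.0000
solve first two rows → x=2.0000, y=7.0000
check cable 4: ‖A_4−P‖² = 53.0000 ≈ L_4² = 53.0000 ✓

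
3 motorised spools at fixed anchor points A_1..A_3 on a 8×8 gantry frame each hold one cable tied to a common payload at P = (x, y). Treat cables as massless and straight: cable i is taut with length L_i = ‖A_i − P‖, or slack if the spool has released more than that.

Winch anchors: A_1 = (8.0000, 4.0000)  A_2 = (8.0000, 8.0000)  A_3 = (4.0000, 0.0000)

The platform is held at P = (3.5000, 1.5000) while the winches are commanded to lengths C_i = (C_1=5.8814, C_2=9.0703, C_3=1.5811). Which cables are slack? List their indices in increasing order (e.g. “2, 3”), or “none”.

1, 2

cable 1: √((4.5000)²+(2.5000)²)=5.1478, C_1=5.8814: slack
cable 2: √((4.5000)²+(6.5000)²)=7.9057, C_2=9.0703: slack
cable 3: √((0.5000)²+(-1.5000)²)=1.5811, C_3=1.5811: taut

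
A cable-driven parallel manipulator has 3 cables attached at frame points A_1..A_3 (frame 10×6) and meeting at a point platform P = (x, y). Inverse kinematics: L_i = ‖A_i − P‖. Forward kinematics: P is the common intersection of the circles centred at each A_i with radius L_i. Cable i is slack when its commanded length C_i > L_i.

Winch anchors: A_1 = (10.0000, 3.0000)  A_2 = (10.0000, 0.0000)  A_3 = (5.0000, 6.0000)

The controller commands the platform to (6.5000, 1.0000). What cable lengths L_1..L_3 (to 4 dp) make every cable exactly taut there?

L_1: Δ = A_1−P = (3.5000, 2.0000) → ‖Δ‖ = √16.2500 = 4.0311
L_2: Δ = A_2−P = (3.5000, -1.0000) → ‖Δ‖ = √13.2500 = 3.6401
L_3: Δ = A_3−P = (-1.5000, 5.0000) → ‖Δ‖ = √27.2500 = 5.2202

(4.0311, 3.6401, 5.2202)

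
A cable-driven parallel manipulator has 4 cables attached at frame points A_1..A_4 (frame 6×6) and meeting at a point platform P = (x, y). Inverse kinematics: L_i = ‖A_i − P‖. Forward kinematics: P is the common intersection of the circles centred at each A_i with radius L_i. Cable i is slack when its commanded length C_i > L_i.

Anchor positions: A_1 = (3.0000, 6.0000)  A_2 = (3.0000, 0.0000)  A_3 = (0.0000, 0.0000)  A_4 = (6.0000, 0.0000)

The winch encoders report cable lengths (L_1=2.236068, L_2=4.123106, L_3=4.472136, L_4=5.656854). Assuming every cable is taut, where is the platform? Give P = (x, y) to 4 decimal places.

(2.0000, 4.0000)

expand ‖A_i−P‖²=L_i² and subtract eq 1 (c_i ≔ ‖A_i‖²−L_i²)
c_1 = 9.0000+36.0000−5.0000 = 40.0000
eq1−eq2 → [0.0000  12.0000]·P = 48.0000
eq1−eq3 → [6.0000  12.0000]·P = 60.0000
eq1−eq4 → [-6.0000  12.0000]·P = 36.0000
2×2 solve → P = (2.0000, 4.0000)
check cable 4: ‖A_4−P‖² = 32.0000 ≈ L_4² = 32.0000 ✓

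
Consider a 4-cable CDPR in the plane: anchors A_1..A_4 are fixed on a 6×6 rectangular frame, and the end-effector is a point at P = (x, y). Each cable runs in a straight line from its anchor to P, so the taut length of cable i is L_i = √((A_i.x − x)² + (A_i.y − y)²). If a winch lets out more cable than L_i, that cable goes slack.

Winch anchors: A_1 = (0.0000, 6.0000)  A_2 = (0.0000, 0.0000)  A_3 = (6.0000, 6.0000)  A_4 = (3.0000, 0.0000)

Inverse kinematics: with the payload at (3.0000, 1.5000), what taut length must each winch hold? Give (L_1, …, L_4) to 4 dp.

(5.4083, 3.3541, 5.4083, 1.5000)

L_1 = √((0.0000−3.0000)² + (6.0000−1.5000)²) = 5.4083
L_2 = √((0.0000−3.0000)² + (0.0000−1.5000)²) = 3.3541
L_3 = √((6.0000−3.0000)² + (6.0000−1.5000)²) = 5.4083
L_4 = √((3.0000−3.0000)² + (0.0000−1.5000)²) = 1.5000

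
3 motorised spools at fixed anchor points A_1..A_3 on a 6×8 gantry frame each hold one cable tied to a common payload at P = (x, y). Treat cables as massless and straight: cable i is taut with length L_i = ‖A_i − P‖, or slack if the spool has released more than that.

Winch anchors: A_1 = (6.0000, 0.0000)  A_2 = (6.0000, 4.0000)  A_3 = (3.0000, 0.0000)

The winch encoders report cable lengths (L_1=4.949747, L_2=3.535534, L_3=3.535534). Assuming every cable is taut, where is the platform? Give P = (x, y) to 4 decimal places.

(2.5000, 3.5000)

each cable: (A_i−P)·(A_i−P) = L_i²; let q_i = ‖A_i‖²−L_i²
q_1 = 36.0000+0.0000−24.5000 = 11.5000
row 1: 0.0000x − 8.0000y = -28.0000  (q_2=39.5000)
row 2: 6.0000x + 0.0000y = 15.0000  (q_3=-3.5000)
Cramer on rows 1–2 → x = 2.5000, y = 3.5000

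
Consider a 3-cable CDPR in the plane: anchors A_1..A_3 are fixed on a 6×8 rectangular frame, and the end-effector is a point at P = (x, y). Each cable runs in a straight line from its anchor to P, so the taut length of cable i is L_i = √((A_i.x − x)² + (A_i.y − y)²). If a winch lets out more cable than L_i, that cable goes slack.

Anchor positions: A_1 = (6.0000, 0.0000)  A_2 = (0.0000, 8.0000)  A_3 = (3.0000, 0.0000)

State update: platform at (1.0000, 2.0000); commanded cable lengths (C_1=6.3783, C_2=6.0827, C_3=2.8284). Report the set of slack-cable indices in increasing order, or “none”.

cable 1: L_1 = ‖A_1−P‖ = 5.3852;  C_1 = 6.3783 → slack
cable 2: L_2 = ‖A_2−P‖ = 6.0828;  C_2 = 6.0827 → taut
cable 3: L_3 = ‖A_3−P‖ = 2.8284;  C_3 = 2.8284 → taut

1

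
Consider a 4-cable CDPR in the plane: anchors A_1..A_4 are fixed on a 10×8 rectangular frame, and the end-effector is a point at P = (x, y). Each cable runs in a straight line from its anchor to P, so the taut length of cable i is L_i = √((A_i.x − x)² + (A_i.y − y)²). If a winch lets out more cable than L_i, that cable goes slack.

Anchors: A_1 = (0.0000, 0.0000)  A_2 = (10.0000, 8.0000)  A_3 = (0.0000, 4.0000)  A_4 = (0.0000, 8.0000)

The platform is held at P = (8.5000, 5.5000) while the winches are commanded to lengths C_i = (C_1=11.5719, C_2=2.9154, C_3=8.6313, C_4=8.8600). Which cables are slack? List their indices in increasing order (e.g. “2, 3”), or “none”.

cable 1: √((-8.5000)²+(-5.5000)²)=10.1242, C_1=11.5719: slack
cable 2: √((1.5000)²+(2.5000)²)=2.9155, C_2=2.9154: taut
cable 3: √((-8.5000)²+(-1.5000)²)=8.6313, C_3=8.6313: taut
cable 4: √((-8.5000)²+(2.5000)²)=8.8600, C_4=8.8600: taut

1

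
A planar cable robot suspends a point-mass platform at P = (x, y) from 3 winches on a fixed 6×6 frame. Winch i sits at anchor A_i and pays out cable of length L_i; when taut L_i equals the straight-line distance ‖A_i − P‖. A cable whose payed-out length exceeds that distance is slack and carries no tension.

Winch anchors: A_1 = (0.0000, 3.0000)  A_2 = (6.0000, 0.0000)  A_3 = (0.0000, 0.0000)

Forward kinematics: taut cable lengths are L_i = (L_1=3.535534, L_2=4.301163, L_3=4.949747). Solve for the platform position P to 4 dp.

circle eqns → linear via eq_j − eq_1; set q_j = A_j·A_j − L_j²
q_1 = 0.0000+9.0000−12.5000 = -3.5000
-12.0000·x + 6.0000·y = q_1−q_2 = -21.0000
0.0000·x + 6.0000·y = q_1−q_3 = 21.0000
solve first two rows → x=3.5000, y=3.5000

(3.5000, 3.5000)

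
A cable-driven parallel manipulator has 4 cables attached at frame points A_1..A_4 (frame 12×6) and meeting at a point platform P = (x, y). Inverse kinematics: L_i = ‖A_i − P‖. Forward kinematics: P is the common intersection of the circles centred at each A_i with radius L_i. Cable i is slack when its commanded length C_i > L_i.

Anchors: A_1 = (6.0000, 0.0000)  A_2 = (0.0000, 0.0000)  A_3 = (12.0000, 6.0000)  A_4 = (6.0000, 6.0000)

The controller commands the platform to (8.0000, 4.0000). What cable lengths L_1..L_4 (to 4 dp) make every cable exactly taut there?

(4.4721, 8.9443, 4.4721, 2.8284)

L_1 = √((6.0000−8.0000)² + (0.0000−4.0000)²) = 4.4721
L_2 = √((0.0000−8.0000)² + (0.0000−4.0000)²) = 8.9443
L_3 = √((12.0000−8.0000)² + (6.0000−4.0000)²) = 4.4721
L_4 = √((6.0000−8.0000)² + (6.0000−4.0000)²) = 2.8284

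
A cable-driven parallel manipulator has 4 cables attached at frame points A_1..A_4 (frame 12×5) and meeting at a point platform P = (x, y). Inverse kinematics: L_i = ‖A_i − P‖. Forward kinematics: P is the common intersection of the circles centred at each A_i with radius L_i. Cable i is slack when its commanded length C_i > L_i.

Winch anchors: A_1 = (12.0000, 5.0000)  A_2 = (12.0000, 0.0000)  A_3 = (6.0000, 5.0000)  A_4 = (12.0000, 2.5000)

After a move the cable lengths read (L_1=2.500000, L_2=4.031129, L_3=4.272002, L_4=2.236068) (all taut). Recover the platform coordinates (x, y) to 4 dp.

(10.0000, 3.5000)

each cable: (A_i−P)·(A_i−P) = L_i²; let q_i = ‖A_i‖²−L_i²
q_1 = 144.0000+25.0000−6.2500 = 162.7500
row 1: 0.0000x + 10.0000y = 35.0000  (q_2=127.7500)
row 2: 12.0000x + 0.0000y = 120.0000  (q_3=42.7500)
row 3: 0.0000x + 5.0000y = 17.5000  (q_4=145.2500)
Cramer on rows 1–2 → x = 10.0000, y = 3.5000
check cable 4: ‖A_4−P‖² = 5.0000 ≈ L_4² = 5.0000 ✓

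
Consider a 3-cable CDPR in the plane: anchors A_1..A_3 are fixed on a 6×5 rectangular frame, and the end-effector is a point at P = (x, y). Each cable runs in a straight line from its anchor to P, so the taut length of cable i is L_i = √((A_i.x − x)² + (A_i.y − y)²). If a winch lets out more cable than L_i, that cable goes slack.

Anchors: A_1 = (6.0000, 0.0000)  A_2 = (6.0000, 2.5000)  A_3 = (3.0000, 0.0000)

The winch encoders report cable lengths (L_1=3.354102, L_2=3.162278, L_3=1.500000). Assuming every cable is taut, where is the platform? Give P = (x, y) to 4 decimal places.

each cable: (A_i−P)·(A_i−P) = L_i²; let q_i = ‖A_i‖²−L_i²
q_1 = 36.0000+0.0000−11.2500 = 24.7500
row 1: 0.0000x − 5.0000y = -7.5000  (q_2=32.2500)
row 2: 6.0000x + 0.0000y = 18.0000  (q_3=6.7500)
Cramer on rows 1–2 → x = 3.0000, y = 1.5000

(3.0000, 1.5000)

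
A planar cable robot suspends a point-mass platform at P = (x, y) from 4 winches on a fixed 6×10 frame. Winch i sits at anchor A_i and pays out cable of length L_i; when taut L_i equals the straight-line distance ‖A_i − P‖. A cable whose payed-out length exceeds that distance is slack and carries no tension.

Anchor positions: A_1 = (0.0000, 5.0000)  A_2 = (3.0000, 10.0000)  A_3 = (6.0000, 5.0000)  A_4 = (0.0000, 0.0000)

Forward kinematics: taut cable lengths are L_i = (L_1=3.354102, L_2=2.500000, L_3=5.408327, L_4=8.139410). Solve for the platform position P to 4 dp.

expand ‖A_i−P‖²=L_i² and subtract eq 1 (k_i ≔ ‖A_i‖²−L_i²)
k_1 = 0.0000+25.0000−11.2500 = 13.7500
eq1−eq2 → [-6.0000  -10.0000]·P = -89.0000
eq1−eq3 → [-12.0000  0.0000]·P = -18.0000
eq1−eq4 → [0.0000  10.0000]·P = 80.0000
2×2 solve → P = (1.5000, 8.0000)
check cable 4: ‖A_4−P‖² = 66.2500 ≈ L_4² = 66.2500 ✓

(1.5000, 8.0000)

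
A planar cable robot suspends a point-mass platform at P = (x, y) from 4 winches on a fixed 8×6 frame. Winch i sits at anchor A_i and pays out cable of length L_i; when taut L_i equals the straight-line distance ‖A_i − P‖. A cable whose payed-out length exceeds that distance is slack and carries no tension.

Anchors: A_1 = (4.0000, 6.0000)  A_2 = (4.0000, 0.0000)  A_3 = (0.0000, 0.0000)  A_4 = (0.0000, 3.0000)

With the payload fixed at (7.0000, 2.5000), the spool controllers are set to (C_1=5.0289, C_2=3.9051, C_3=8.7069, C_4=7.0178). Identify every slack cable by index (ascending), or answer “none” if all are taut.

cable 1: L_1 = ‖A_1−P‖ = 4.6098;  C_1 = 5.0289 → slack
cable 2: L_2 = ‖A_2−P‖ = 3.9051;  C_2 = 3.9051 → taut
cable 3: L_3 = ‖A_3−P‖ = 7.4330;  C_3 = 8.7069 → slack
cable 4: L_4 = ‖A_4−P‖ = 7.0178;  C_4 = 7.0178 → taut

1, 3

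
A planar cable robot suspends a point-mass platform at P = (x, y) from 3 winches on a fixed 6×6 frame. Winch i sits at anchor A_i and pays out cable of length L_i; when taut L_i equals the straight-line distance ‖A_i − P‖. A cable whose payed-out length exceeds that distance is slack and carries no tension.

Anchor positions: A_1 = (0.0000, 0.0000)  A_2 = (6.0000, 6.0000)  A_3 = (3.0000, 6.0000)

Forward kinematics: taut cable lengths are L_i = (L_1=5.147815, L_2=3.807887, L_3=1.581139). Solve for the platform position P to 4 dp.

(2.5000, 4.5000)

circle eqns → linear via eq_j − eq_1; set q_j = A_j·A_j − L_j²
q_1 = 0.0000+0.0000−26.5000 = -26.5000
-12.0000·x − 12.0000·y = q_1−q_2 = -84.0000
-6.0000·x − 12.0000·y = q_1−q_3 = -69.0000
solve first two rows → x=2.5000, y=4.5000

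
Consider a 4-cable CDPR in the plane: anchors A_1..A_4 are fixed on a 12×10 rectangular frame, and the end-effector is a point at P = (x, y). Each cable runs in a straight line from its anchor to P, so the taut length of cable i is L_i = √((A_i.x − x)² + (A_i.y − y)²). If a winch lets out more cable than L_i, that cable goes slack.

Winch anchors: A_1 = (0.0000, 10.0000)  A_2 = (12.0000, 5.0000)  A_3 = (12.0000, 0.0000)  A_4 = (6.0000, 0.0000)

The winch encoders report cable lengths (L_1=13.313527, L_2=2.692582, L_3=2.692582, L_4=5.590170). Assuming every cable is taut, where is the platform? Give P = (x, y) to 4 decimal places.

(11.0000, 2.5000)

expand ‖A_i−P‖²=L_i² and subtract eq 1 (c_i ≔ ‖A_i‖²−L_i²)
c_1 = 0.0000+100.0000−177.2500 = -77.2500
eq1−eq2 → [-24.0000  10.0000]·P = -239.0000
eq1−eq3 → [-24.0000  20.0000]·P = -214.0000
eq1−eq4 → [-12.0000  20.0000]·P = -82.0000
2×2 solve → P = (11.0000, 2.5000)
check cable 4: ‖A_4−P‖² = 31.2500 ≈ L_4² = 31.2500 ✓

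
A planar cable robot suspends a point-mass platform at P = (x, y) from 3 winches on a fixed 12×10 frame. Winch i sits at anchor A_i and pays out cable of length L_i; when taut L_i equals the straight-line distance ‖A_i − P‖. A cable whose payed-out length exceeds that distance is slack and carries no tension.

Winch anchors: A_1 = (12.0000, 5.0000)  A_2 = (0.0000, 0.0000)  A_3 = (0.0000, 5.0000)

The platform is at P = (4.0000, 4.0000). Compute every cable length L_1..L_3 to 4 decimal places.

(8.0623, 5.6569, 4.1231)

cable 1: Δx=8.0000, Δy=1.0000; L_1 = √(Δx²+Δy²) = 8.0623
cable 2: Δx=-4.0000, Δy=-4.0000; L_2 = √(Δx²+Δy²) = 5.6569
cable 3: Δx=-4.0000, Δy=1.0000; L_3 = √(Δx²+Δy²) = 4.1231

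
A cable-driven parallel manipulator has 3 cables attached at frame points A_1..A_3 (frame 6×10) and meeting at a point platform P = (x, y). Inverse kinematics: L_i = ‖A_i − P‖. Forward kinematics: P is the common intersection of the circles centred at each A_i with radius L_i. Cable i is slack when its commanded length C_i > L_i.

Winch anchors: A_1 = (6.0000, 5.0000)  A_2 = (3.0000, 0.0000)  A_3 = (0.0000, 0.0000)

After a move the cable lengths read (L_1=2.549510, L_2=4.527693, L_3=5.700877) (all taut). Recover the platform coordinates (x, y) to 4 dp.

circle eqns → linear via eq_j − eq_1; set c_j = A_j·A_j − L_j²
c_1 = 36.0000+25.0000−6.5000 = 54.5000
6.0000·x + 10.0000·y = c_1−c_2 = 66.0000
12.0000·x + 10.0000·y = c_1−c_3 = 87.0000
solve first two rows → x=3.5000, y=4.5000

(3.5000, 4.5000)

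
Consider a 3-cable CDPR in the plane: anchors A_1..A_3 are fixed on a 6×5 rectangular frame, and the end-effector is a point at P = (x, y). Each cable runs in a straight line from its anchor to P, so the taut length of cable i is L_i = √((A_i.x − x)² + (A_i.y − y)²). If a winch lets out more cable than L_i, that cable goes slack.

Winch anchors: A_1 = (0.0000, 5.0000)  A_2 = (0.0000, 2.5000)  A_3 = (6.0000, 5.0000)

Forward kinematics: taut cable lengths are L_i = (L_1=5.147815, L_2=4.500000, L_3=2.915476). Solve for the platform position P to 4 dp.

circle eqns → linear via eq_j − eq_1; set q_j = A_j·A_j − L_j²
q_1 = 0.0000+25.0000−26.5000 = -1.5000
0.0000·x + 5.0000·y = q_1−q_2 = 12.5000
-12.0000·x + 0.0000·y = q_1−q_3 = -54.0000
solve first two rows → x=4.5000, y=2.5000

(4.5000, 2.5000)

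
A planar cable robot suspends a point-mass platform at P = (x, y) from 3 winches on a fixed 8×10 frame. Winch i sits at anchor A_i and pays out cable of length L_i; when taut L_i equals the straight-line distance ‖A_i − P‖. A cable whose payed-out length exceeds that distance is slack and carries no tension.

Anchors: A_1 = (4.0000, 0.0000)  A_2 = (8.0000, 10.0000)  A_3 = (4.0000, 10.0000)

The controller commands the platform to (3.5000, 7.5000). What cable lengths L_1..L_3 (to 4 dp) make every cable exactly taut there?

(7.5166, 5.1478, 2.5495)

L_1 = √((4.0000−3.5000)² + (0.0000−7.5000)²) = 7.5166
L_2 = √((8.0000−3.5000)² + (10.0000−7.5000)²) = 5.1478
L_3 = √((4.0000−3.5000)² + (10.0000−7.5000)²) = 2.5495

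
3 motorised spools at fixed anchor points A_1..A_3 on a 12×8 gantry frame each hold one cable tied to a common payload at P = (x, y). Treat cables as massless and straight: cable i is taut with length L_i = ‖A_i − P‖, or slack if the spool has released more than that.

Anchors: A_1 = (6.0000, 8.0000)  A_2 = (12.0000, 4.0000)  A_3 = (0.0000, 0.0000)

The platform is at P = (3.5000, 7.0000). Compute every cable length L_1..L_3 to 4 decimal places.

cable 1: Δx=2.5000, Δy=1.0000; L_1 = √(Δx²+Δy²) = 2.6926
cable 2: Δx=8.5000, Δy=-3.0000; L_2 = √(Δx²+Δy²) = 9.0139
cable 3: Δx=-3.5000, Δy=-7.0000; L_3 = √(Δx²+Δy²) = 7.8262

(2.6926, 9.0139, 7.8262)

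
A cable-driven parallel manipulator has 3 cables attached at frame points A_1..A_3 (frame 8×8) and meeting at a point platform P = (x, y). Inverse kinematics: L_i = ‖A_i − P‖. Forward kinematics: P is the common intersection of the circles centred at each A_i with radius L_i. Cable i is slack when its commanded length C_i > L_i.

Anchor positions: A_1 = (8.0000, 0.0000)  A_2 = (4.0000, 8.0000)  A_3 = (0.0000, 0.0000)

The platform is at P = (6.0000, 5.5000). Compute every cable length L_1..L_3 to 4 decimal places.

cable 1: Δx=2.0000, Δy=-5.5000; L_1 = √(Δx²+Δy²) = 5.8523
cable 2: Δx=-2.0000, Δy=2.5000; L_2 = √(Δx²+Δy²) = 3.2016
cable 3: Δx=-6.0000, Δy=-5.5000; L_3 = √(Δx²+Δy²) = 8.1394

(5.8523, 3.2016, 8.1394)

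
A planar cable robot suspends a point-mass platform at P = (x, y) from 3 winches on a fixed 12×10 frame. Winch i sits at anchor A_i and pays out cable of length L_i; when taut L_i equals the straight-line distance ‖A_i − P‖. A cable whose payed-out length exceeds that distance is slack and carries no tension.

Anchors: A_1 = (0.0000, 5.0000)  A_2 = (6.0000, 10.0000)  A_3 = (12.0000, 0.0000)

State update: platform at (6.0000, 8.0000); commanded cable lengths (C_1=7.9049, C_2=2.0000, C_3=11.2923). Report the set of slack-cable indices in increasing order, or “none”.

1, 3

cable 1: √((-6.0000)²+(-3.0000)²)=6.7082, C_1=7.9049: slack
cable 2: √((0.0000)²+(2.0000)²)=2.0000, C_2=2.0000: taut
cable 3: √((6.0000)²+(-8.0000)²)=10.0000, C_3=11.2923: slack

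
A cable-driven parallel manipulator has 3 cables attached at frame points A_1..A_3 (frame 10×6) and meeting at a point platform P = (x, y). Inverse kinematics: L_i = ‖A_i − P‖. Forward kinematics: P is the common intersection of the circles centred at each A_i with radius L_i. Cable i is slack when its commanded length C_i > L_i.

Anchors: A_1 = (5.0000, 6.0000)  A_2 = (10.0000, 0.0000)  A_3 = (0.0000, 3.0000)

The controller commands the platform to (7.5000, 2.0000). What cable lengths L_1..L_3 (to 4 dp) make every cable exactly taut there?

L_1: Δ = A_1−P = (-2.5000, 4.0000) → ‖Δ‖ = √22.2500 = 4.7170
L_2: Δ = A_2−P = (2.5000, -2.0000) → ‖Δ‖ = √10.2500 = 3.2016
L_3: Δ = A_3−P = (-7.5000, 1.0000) → ‖Δ‖ = √57.2500 = 7.5664

(4.7170, 3.2016, 7.5664)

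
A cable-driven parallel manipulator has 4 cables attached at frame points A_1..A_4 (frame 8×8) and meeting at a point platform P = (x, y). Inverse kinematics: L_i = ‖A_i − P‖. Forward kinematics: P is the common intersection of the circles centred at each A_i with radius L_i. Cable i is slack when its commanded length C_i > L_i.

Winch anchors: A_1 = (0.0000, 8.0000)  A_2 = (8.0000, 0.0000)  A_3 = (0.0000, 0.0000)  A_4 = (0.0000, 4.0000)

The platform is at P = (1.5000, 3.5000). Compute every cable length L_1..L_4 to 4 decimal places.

L_1: Δ = A_1−P = (-1.5000, 4.5000) → ‖Δ‖ = √22.5000 = 4.7434
L_2: Δ = A_2−P = (6.5000, -3.5000) → ‖Δ‖ = √54.5000 = 7.3824
L_3: Δ = A_3−P = (-1.5000, -3.5000) → ‖Δ‖ = √14.5000 = 3.8079
L_4: Δ = A_4−P = (-1.5000, 0.5000) → ‖Δ‖ = √2.5000 = 1.5811

(4.7434, 7.3824, 3.8079, 1.5811)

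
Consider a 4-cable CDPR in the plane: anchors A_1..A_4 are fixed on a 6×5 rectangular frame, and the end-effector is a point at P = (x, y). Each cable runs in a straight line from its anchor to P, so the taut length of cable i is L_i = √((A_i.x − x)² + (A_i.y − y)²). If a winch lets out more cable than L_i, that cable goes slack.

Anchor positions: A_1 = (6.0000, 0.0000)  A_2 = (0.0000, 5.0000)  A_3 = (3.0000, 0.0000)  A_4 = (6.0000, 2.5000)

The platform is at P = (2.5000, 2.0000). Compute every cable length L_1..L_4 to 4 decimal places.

L_1 = √((6.0000−2.5000)² + (0.0000−2.0000)²) = 4.0311
L_2 = √((0.0000−2.5000)² + (5.0000−2.0000)²) = 3.9051
L_3 = √((3.0000−2.5000)² + (0.0000−2.0000)²) = 2.0616
L_4 = √((6.0000−2.5000)² + (2.5000−2.0000)²) = 3.5355

(4.0311, 3.9051, 2.0616, 3.5355)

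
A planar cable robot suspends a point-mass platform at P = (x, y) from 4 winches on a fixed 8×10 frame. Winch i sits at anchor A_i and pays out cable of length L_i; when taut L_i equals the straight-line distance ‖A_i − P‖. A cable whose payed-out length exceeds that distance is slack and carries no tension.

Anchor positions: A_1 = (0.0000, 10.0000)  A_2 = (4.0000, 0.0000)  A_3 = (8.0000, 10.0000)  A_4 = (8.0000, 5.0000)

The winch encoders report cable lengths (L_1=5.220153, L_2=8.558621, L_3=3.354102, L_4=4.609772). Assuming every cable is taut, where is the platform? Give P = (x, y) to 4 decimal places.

(5.0000, 8.5000)

expand ‖A_i−P‖²=L_i² and subtract eq 1 (q_i ≔ ‖A_i‖²−L_i²)
q_1 = 0.0000+100.0000−27.2500 = 72.7500
eq1−eq2 → [-8.0000  20.0000]·P = 130.0000
eq1−eq3 → [-16.0000  0.0000]·P = -80.0000
eq1−eq4 → [-16.0000  10.0000]·P = 5.0000
2×2 solve → P = (5.0000, 8.5000)
check cable 4: ‖A_4−P‖² = 21.2500 ≈ L_4² = 21.2500 ✓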